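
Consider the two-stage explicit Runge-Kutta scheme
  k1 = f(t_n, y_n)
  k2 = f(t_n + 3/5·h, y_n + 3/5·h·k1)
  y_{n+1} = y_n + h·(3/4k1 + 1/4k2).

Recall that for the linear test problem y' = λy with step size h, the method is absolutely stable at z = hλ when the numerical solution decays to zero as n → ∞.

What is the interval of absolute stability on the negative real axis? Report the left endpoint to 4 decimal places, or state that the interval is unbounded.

(-6.6667, 0).

Set f=λy, z=hλ:
  k1=λy_n ⇒ h·k1=z·y_n;  k2=λ(1+3/5z)y_n ⇒ h·k2=z(1+3/5z)y_n
  y_{n+1}/y_n = 1 + 3/4z + 1/4z(1+3/5z) = 1 + z + 3/20z²
  ⇒ R(z) = 1 + z + 3/20z².

Solve |R(x)|<1 on ℝ⁻.
x=-0.77: |R|=0.3189
R=1: x+3/20x²=0 ⇒ x=−20/3=-6.6667; min R=1−1/(4·3/20)=-0.6667>−1
Confirm numerically:
  x=-6.429: |R|=0.77081 <1
  x=-4.466: |R|=0.47423 <1
  x=-3.647: |R|=0.65191 <1
  x=-2.669: |R|=0.60047 <1
  x=-7.222: |R|=1.60159 >1
  x=-7.087: |R|=1.44684 >1
  x=-6.884: |R|=1.22442 >1
Interval (-6.6667, 0).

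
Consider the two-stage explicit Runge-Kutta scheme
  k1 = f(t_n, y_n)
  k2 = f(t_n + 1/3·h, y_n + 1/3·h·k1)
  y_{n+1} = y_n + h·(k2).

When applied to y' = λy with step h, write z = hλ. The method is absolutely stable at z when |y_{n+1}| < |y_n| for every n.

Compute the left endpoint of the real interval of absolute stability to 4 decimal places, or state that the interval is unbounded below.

Set f=λy, z=hλ:
  k1=λy_n ⇒ h·k1=z·y_n;  k2=λ(1+1/3z)y_n ⇒ h·k2=z(1+1/3z)y_n
  y_{n+1}/y_n = 1 + z(1+1/3z) = 1 + z + 1/3z²
  ⇒ R(z) = 1 + z + 1/3z².

Find x<0 with |R(x)|<1.
x=-1.47: |R|=0.2503
R=1: x+1/3x²=0 ⇒ x=−3=-3.0000; min R=1−1/(4·1/3)=0.2500>−1
Confirm numerically:
  x=-2.874: |R|=0.87929 <1
  x=-1.921: |R|=0.30908 <1
  x=-1.394: |R|=0.25375 <1
  x=-3.464: |R|=1.53577 >1
  x=-3.430: |R|=1.49163 >1
So |R|<1 on (-3.0000, 0).

z* = -3.0000.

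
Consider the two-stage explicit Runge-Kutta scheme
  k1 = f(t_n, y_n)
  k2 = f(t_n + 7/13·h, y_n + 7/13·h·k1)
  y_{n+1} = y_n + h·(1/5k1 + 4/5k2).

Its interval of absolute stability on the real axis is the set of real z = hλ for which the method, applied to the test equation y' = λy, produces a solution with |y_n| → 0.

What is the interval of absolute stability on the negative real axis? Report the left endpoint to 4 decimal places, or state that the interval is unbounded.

(-2.3214, 0).

Test eqn y'=λy, z=hλ:
  k1=λy_n ⇒ h·k1=z·y_n;  k2=λ(1+7/13z)y_n ⇒ h·k2=z(1+7/13z)y_n
  y_{n+1}/y_n = 1 + 1/5z + 4/5z(1+7/13z) = 1 + z + 28/65z²
  R(z) = 1 + z + 28/65z².

Find x<0 with |R(x)|<1.
x=-0.55: |R|=0.5803
R=1: x+28/65x²=0 ⇒ x=−65/28=-2.3214; min R=1−1/(4·28/65)=0.4196>−1
Confirm numerically:
  x=-1.404: |R|=0.44514 <1
  x=-1.245: |R|=0.42270 <1
  x=-1.133: |R|=0.41997 <1
  x=-2.708: |R|=1.45094 >1
  x=-2.492: |R|=1.18310 >1
Stable set (-2.3214, 0).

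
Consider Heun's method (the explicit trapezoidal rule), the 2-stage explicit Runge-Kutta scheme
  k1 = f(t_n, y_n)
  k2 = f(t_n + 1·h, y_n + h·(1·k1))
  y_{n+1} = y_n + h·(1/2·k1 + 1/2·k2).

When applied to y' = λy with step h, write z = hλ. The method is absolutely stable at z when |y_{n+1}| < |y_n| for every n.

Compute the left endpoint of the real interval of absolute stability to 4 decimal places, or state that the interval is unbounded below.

left endpoint -2.0000.

With y'=λy (z=hλ):
  order 2, 2-stage ⇒ R(z)=1+z+z^2/2
  (e.g. R(-0.81)=0.51805, |R|=0.51805)

Boundary: |R(x)|=1, x<0.
x=-0.81: |R|=0.5181
|R(-1.75)|=0.7812 |R(-0.94)|=0.5018 |R(-0.8)|=0.5200
Bisect:
  x_lo=-2.6608 |R|=1.8792  x_hi=-0.0648 |R|=0.9373
  mid=-1.36281 |R|=0.56582 →hi
  mid=-2.01183 |R|=1.01190 →lo
  mid=-1.68732 |R|=0.73620 →hi
  mid=-1.84957 |R|=0.86089 →hi
  mid=-1.93070 |R|=0.93310 →hi
  mid=-1.97126 |R|=0.97168 →hi
  mid=-1.99154 |R|=0.99158 →hi
  mid=-2.00169 |R|=1.00169 →lo
  mid=-1.99662 |R|=0.99662 →hi
  ...
  [-2.00010,-1.99994] ⇒ x*=-2.0000
Interval (-2.0000, 0).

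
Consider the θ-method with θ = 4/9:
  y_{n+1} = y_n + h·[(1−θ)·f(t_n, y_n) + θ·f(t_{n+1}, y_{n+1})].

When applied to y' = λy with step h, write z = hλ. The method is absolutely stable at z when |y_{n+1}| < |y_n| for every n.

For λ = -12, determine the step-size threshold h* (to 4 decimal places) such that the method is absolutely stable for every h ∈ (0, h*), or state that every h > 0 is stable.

Test eqn y'=λy, z=hλ:
  y_{n+1} = y_n + z·[5/9·y_n + 4/9·y_{n+1}] ⇒ (1 − 4/9z)y_{n+1} = (1 + 5/9z)y_n
  Hence R(z) = (1 + 5/9z)/(1 − 4/9z).

Need |R(x)|<1, x<0.
x=-1.3: |R|=0.1761
R=−1: 1+5/9x = −1+4/9x ⇒ -1/9x=2 ⇒ x=2/(-1/9)=-18.0000
Confirm numerically:
  x=-17.675: |R|=0.99592 <1
  x=-15.991: |R|=0.97247 <1
  x=-8.288: |R|=0.76960 <1
  x=-18.585: |R|=1.00702 >1
  x=-18.534: |R|=1.00642 >1
Stable set (-18.0000, 0).

(-18.0000,0); λ=-12 ⇒ h* = (18)/12 = 1.5000.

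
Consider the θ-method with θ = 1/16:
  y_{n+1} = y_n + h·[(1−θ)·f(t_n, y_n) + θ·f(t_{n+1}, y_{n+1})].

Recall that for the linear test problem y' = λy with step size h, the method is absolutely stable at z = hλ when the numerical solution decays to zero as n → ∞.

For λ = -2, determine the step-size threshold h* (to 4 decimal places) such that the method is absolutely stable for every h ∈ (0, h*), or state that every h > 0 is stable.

(-2.2857,0); λ=-2 ⇒ h* = (16/7)/2 = 1.1429.

On y'=λy, z=hλ:
  y_{n+1} = y_n + z·[15/16·y_n + 1/16·y_{n+1}] ⇒ (1 − 1/16z)y_{n+1} = (1 + 15/16z)y_n
  R(z) = (1 + 15/16z)/(1 − 1/16z).

Solve |R(x)|<1 on ℝ⁻.
x=-1.21: |R|=0.1249
R=−1: 1+15/16x = −1+1/16x ⇒ -7/8x=2 ⇒ x=2/(-7/8)=-2.2857
Confirm numerically:
  x=-1.757: |R|=0.58315 <1
  x=-1.628: |R|=0.47765 <1
  x=-1.401: |R|=0.28820 <1
  x=-2.666: |R|=1.28522 >1
  x=-2.468: |R|=1.13818 >1
  x=-2.314: |R|=1.02162 >1
Interval (-2.2857, 0).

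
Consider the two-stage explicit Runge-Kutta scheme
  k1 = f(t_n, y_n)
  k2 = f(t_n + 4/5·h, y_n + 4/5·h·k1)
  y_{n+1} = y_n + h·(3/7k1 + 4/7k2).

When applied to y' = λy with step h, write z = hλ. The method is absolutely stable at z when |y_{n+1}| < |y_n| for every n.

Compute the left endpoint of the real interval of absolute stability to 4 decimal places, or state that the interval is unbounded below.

z* = -2.1875.

With y'=λy (z=hλ):
  k1=λy_n ⇒ h·k1=z·y_n;  k2=λ(1+4/5z)y_n ⇒ h·k2=z(1+4/5z)y_n
  y_{n+1}/y_n = 1 + 3/7z + 4/7z(1+4/5z) = 1 + z + 16/35z²
  R(z) = 1 + z + 16/35z².

Boundary: |R(x)|=1, x<0.
x=-1.14: |R|=0.4541
R=1: x+16/35x²=0 ⇒ x=−35/16=-2.1875; min R=1−1/(4·16/35)=0.4531>−1
Confirm numerically:
  x=-2.056: |R|=0.87641 <1
  x=-1.602: |R|=0.57121 <1
  x=-1.293: |R|=0.47127 <1
  x=-1.193: |R|=0.45763 <1
  x=-2.768: |R|=1.73455 >1
  x=-2.506: |R|=1.36487 >1
  x=-2.365: |R|=1.19190 >1
Interval (-2.1875, 0).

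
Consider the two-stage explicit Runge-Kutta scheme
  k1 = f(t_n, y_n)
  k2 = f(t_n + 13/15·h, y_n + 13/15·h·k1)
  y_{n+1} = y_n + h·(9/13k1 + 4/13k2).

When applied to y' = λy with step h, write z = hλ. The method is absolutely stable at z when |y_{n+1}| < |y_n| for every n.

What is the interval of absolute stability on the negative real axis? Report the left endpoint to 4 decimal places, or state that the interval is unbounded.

z∈(-3.7500,0).

Set f=λy, z=hλ:
  k1=λy_n ⇒ h·k1=z·y_n;  k2=λ(1+13/15z)y_n ⇒ h·k2=z(1+13/15z)y_n
  y_{n+1}/y_n = 1 + 9/13z + 4/13z(1+13/15z) = 1 + z + 4/15z²
  R(z) = 1 + z + 4/15z².

Need |R(x)|<1, x<0.
x=-0.33: |R|=0.6990
R=1: x+4/15x²=0 ⇒ x=−15/4=-3.7500; min R=1−1/(4·4/15)=0.0625>−1
Confirm numerically:
  x=-3.361: |R|=0.65135 <1
  x=-2.798: |R|=0.28968 <1
  x=-2.608: |R|=0.20578 <1
  x=-2.226: |R|=0.09535 <1
  x=-3.963: |R|=1.22510 >1
  x=-3.939: |R|=1.19853 >1
So |R|<1 on (-3.7500, 0).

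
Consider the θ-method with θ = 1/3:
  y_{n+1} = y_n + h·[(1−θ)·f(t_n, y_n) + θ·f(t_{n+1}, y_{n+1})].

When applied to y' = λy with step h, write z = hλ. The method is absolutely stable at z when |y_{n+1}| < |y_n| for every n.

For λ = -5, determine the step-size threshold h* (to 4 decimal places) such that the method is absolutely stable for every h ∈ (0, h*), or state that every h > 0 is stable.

Set f=λy, z=hλ:
  y_{n+1} = y_n + z·[2/3·y_n + 1/3·y_{n+1}] ⇒ (1 − 1/3z)y_{n+1} = (1 + 2/3z)y_n
  so R(z) = (1 + 2/3z)/(1 − 1/3z).

Need |R(x)|<1, x<0.
x=-1.77: |R|=0.1132
R=−1: 1+2/3x = −1+1/3x ⇒ -1/3x=2 ⇒ x=2/(-1/3)=-6.0000
Confirm numerically:
  x=-5.978: |R|=0.99755 <1
  x=-5.276: |R|=0.91252 <1
  x=-3.040: |R|=0.50993 <1
  x=-6.251: |R|=1.02713 >1
  x=-6.076: |R|=1.00837 >1
So |R|<1 on (-6.0000, 0).

(-6.0000,0); λ=-5 ⇒ h* = (6)/5 = 1.2000.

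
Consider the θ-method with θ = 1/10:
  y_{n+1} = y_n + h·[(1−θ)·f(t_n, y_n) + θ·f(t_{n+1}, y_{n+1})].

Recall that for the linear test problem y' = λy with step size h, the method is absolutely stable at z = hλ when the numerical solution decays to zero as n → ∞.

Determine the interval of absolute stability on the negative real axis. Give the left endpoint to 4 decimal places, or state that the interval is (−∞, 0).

Test eqn y'=λy, z=hλ:
  y_{n+1} = y_n + z·[9/10·y_n + 1/10·y_{n+1}] ⇒ (1 − 1/10z)y_{n+1} = (1 + 9/10z)y_n
  ⇒ R(z) = (1 + 9/10z)/(1 − 1/10z).

Solve |R(x)|<1 on ℝ⁻.
x=-1.56: |R|=0.3495
R=−1: 1+9/10x = −1+1/10x ⇒ -4/5x=2 ⇒ x=2/(-4/5)=-2.5000
Confirm numerically:
  x=-2.054: |R|=0.70400 <1
  x=-1.817: |R|=0.53762 <1
  x=-1.790: |R|=0.51824 <1
  x=-2.734: |R|=1.14701 >1
  x=-2.717: |R|=1.13651 >1
  x=-2.609: |R|=1.06916 >1
Interval (-2.5000, 0).

(-2.5000, 0).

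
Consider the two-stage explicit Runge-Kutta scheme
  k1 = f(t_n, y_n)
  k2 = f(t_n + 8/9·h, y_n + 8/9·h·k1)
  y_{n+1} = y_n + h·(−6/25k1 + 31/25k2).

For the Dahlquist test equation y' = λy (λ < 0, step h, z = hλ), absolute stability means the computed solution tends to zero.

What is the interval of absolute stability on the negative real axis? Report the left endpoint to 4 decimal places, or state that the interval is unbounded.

z∈(-0.9073,0).

Set f=λy, z=hλ:
  k1=λy_n ⇒ h·k1=z·y_n;  k2=λ(1+8/9z)y_n ⇒ h·k2=z(1+8/9z)y_n
  y_{n+1}/y_n = 1 − 6/25z + 31/25z(1+8/9z) = 1 + z + 248/225z²
  R(z) = 1 + z + 248/225z².

Solve |R(x)|<1 on ℝ⁻.
x=-1.28: |R|=1.5259
R=1: x+248/225x²=0 ⇒ x=−225/248=-0.9073; min R=1−1/(4·248/225)=0.7732>−1
Confirm numerically:
  x=-0.830: |R|=0.92932 <1
  x=-0.627: |R|=0.80632 <1
  x=-0.468: |R|=0.77341 <1
  x=-1.395: |R|=1.74995 >1
  x=-1.165: |R|=1.33096 >1
Stable set (-0.9073, 0).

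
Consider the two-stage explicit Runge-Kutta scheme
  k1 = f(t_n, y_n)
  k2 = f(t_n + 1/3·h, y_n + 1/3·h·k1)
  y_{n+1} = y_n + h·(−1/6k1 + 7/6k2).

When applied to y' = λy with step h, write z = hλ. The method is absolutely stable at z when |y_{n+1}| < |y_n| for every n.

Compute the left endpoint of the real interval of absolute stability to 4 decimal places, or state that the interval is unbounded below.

left endpoint -2.5714.

Set f=λy, z=hλ:
  k1=λy_n ⇒ h·k1=z·y_n;  k2=λ(1+1/3z)y_n ⇒ h·k2=z(1+1/3z)y_n
  y_{n+1}/y_n = 1 − 1/6z + 7/6z(1+1/3z) = 1 + z + 7/18z²
  R(z) = 1 + z + 7/18z².

Solve |R(x)|<1 on ℝ⁻.
x=-1.6: |R|=0.3956
R=1: x+7/18x²=0 ⇒ x=−18/7=-2.5714; min R=1−1/(4·7/18)=0.3571>−1
Confirm numerically:
  x=-1.968: |R|=0.53818 <1
  x=-1.229: |R|=0.35839 <1
  x=-1.165: |R|=0.36281 <1
  x=-3.138: |R|=1.69141 >1
  x=-2.994: |R|=1.49201 >1
  x=-2.859: |R|=1.31973 >1
Interval (-2.5714, 0).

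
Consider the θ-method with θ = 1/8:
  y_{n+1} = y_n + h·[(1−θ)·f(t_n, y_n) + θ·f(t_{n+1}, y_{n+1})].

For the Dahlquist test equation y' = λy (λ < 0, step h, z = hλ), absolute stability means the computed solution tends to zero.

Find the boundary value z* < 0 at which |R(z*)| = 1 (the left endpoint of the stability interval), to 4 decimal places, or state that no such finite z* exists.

z* = -2.6667.

On y'=λy, z=hλ:
  y_{n+1} = y_n + z·[7/8·y_n + 1/8·y_{n+1}] ⇒ (1 − 1/8z)y_{n+1} = (1 + 7/8z)y_n
  ⇒ R(z) = (1 + 7/8z)/(1 − 1/8z).

Boundary: |R(x)|=1, x<0.
x=-0.73: |R|=0.3310
R=−1: 1+7/8x = −1+1/8x ⇒ -3/4x=2 ⇒ x=2/(-3/4)=-2.6667
Confirm numerically:
  x=-2.291: |R|=0.78097 <1
  x=-1.918: |R|=0.54709 <1
  x=-1.247: |R|=0.07884 <1
  x=-3.013: |R|=1.18869 >1
  x=-2.971: |R|=1.16644 >1
So |R|<1 on (-2.6667, 0).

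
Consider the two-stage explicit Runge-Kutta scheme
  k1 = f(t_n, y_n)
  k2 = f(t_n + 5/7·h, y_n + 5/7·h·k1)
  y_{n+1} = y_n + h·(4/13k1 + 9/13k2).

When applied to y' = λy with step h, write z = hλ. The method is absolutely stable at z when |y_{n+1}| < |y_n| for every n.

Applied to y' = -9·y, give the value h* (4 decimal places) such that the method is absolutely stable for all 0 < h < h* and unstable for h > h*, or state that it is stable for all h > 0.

(-2.0222,0); λ=-9 ⇒ h* = (91/45)/9 = 0.2247.

With y'=λy (z=hλ):
  k1=λy_n ⇒ h·k1=z·y_n;  k2=λ(1+5/7z)y_n ⇒ h·k2=z(1+5/7z)y_n
  y_{n+1}/y_n = 1 + 4/13z + 9/13z(1+5/7z) = 1 + z + 45/91z²
  R(z) = 1 + z + 45/91z².

Find x<0 with |R(x)|<1.
x=-0.59: |R|=0.5821
R=1: x+45/91x²=0 ⇒ x=−91/45=-2.0222; min R=1−1/(4·45/91)=0.4944>−1
Confirm numerically:
  x=-1.924: |R|=0.90655 <1
  x=-1.684: |R|=0.71835 <1
  x=-1.531: |R|=0.62810 <1
  x=-0.998: |R|=0.49453 <1
  x=-2.341: |R|=1.36903 >1
  x=-2.047: |R|=1.02508 >1
Interval (-2.0222, 0).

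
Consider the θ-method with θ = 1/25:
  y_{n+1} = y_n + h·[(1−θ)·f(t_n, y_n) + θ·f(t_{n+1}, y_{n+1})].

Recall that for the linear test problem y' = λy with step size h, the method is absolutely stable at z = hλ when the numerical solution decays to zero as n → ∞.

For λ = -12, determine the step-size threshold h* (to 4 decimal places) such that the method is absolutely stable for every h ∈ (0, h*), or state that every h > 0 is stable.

Test eqn y'=λy, z=hλ:
  y_{n+1} = y_n + z·[24/25·y_n + 1/25·y_{n+1}] ⇒ (1 − 1/25z)y_{n+1} = (1 + 24/25z)y_n
  so R(z) = (1 + 24/25z)/(1 − 1/25z).

Solve |R(x)|<1 on ℝ⁻.
x=-0.85: |R|=0.1779
R=−1: 1+24/25x = −1+1/25x ⇒ -23/25x=2 ⇒ x=2/(-23/25)=-2.1739
Confirm numerically:
  x=-1.718: |R|=0.60753 <1
  x=-1.634: |R|=0.53375 <1
  x=-0.994: |R|=0.04401 <1
  x=-2.629: |R|=1.37884 >1
  x=-2.336: |R|=1.13638 >1
So |R|<1 on (-2.1739, 0).

(-2.1739,0); λ=-12 ⇒ h* = (50/23)/12 = 0.1812.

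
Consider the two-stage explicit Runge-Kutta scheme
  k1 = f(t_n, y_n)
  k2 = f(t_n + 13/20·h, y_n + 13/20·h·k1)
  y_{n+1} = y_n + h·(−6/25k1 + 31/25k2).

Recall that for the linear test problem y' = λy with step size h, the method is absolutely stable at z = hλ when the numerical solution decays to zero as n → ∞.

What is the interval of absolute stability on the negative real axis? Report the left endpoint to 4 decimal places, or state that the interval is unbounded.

(-1.2407, 0).

Test eqn y'=λy, z=hλ:
  k1=λy_n ⇒ h·k1=z·y_n;  k2=λ(1+13/20z)y_n ⇒ h·k2=z(1+13/20z)y_n
  y_{n+1}/y_n = 1 − 6/25z + 31/25z(1+13/20z) = 1 + z + 403/500z²
  Hence R(z) = 1 + z + 403/500z².

Find x<0 with |R(x)|<1.
x=-0.59: |R|=0.6906
R=1: x+403/500x²=0 ⇒ x=−500/403=-1.2407; min R=1−1/(4·403/500)=0.6898>−1
Confirm numerically:
  x=-1.190: |R|=0.95138 <1
  x=-1.126: |R|=0.89591 <1
  x=-0.811: |R|=0.71912 <1
  x=-1.690: |R|=1.61202 >1
  x=-1.659: |R|=1.55934 >1
  x=-1.640: |R|=1.52782 >1
So |R|<1 on (-1.2407, 0).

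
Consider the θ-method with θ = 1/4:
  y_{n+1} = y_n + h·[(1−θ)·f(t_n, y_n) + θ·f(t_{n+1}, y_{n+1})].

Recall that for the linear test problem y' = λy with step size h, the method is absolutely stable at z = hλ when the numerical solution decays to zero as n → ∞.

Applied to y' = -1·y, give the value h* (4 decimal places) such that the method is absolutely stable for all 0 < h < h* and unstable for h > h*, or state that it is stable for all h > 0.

(-4.0000,0); λ=-1 ⇒ h* = (4)/1 = 4.0000.

Test eqn y'=λy, z=hλ:
  y_{n+1} = y_n + z·[3/4·y_n + 1/4·y_{n+1}] ⇒ (1 − 1/4z)y_{n+1} = (1 + 3/4z)y_n
  Hence R(z) = (1 + 3/4z)/(1 − 1/4z).

Find x<0 with |R(x)|<1.
x=-0.72: |R|=0.3898
R=−1: 1+3/4x = −1+1/4x ⇒ -1/2x=2 ⇒ x=2/(-1/2)=-4.0000
Confirm numerically:
  x=-3.757: |R|=0.93735 <1
  x=-3.614: |R|=0.89861 <1
  x=-2.029: |R|=0.34616 <1
  x=-4.565: |R|=1.13193 >1
  x=-4.274: |R|=1.06623 >1
  x=-4.084: |R|=1.02078 >1
Stable set (-4.0000, 0).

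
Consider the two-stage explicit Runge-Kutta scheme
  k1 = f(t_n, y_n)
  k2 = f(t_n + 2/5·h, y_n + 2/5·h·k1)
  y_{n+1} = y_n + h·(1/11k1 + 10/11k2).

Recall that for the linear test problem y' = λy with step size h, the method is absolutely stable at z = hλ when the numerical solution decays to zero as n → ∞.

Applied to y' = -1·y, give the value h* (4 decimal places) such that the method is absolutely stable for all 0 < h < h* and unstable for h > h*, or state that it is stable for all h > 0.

(-2.7500,0); λ=-1 ⇒ h* = (11/4)/1 = 2.7500.

Set f=λy, z=hλ:
  k1=λy_n ⇒ h·k1=z·y_n;  k2=λ(1+2/5z)y_n ⇒ h·k2=z(1+2/5z)y_n
  y_{n+1}/y_n = 1 + 1/11z + 10/11z(1+2/5z) = 1 + z + 4/11z²
  Hence R(z) = 1 + z + 4/11z².

Need |R(x)|<1, x<0.
x=-1.04: |R|=0.3533
R=1: x+4/11x²=0 ⇒ x=−11/4=-2.7500; min R=1−1/(4·4/11)=0.3125>−1
Confirm numerically:
  x=-2.722: |R|=0.97229 <1
  x=-1.566: |R|=0.32577 <1
  x=-1.506: |R|=0.31874 <1
  x=-1.207: |R|=0.32276 <1
  x=-3.259: |R|=1.60321 >1
  x=-2.940: |R|=1.20313 >1
  x=-2.779: |R|=1.02931 >1
So |R|<1 on (-2.7500, 0).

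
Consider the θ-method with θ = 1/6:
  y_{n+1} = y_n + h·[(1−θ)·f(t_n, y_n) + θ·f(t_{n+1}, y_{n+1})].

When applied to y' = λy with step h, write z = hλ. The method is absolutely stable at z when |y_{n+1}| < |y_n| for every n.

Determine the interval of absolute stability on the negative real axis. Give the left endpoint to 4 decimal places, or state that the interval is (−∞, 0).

z∈(-3.0000,0).

Test eqn y'=λy, z=hλ:
  y_{n+1} = y_n + z·[5/6·y_n + 1/6·y_{n+1}] ⇒ (1 − 1/6z)y_{n+1} = (1 + 5/6z)y_n
  Hence R(z) = (1 + 5/6z)/(1 − 1/6z).

Find x<0 with |R(x)|<1.
x=-0.68: |R|=0.3892
R=−1: 1+5/6x = −1+1/6x ⇒ -2/3x=2 ⇒ x=2/(-2/3)=-3.0000
Confirm numerically:
  x=-2.761: |R|=0.89088 <1
  x=-2.100: |R|=0.55556 <1
  x=-1.817: |R|=0.39465 <1
  x=-3.230: |R|=1.09967 >1
  x=-3.026: |R|=1.01152 >1
Interval (-3.0000, 0).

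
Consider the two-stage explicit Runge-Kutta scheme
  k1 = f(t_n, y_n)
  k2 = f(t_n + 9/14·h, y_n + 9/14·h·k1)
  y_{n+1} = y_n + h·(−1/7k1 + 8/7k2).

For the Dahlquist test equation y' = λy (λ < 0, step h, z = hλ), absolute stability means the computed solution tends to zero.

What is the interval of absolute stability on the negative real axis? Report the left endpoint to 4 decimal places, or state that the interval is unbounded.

(-1.3611, 0).

Test eqn y'=λy, z=hλ:
  k1=λy_n ⇒ h·k1=z·y_n;  k2=λ(1+9/14z)y_n ⇒ h·k2=z(1+9/14z)y_n
  y_{n+1}/y_n = 1 − 1/7z + 8/7z(1+9/14z) = 1 + z + 36/49z²
  Hence R(z) = 1 + z + 36/49z².

Boundary: |R(x)|=1, x<0.
x=-1.59: |R|=1.2674
R=1: x+36/49x²=0 ⇒ x=−49/36=-1.3611; min R=1−1/(4·36/49)=0.6597>−1
Confirm numerically:
  x=-1.296: |R|=0.93800 <1
  x=-1.130: |R|=0.80813 <1
  x=-0.932: |R|=0.70617 <1
  x=-0.709: |R|=0.66032 <1
  x=-1.729: |R|=1.46732 >1
  x=-1.622: |R|=1.31089 >1
Interval (-1.3611, 0).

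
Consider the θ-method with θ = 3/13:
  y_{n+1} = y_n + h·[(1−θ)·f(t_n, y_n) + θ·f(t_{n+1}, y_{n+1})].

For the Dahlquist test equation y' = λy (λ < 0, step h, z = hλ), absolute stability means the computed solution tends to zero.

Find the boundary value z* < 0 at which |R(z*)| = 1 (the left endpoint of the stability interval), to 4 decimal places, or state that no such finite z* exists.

With y'=λy (z=hλ):
  y_{n+1} = y_n + z·[10/13·y_n + 3/13·y_{n+1}] ⇒ (1 − 3/13z)y_{n+1} = (1 + 10/13z)y_n
  ⇒ R(z) = (1 + 10/13z)/(1 − 3/13z).

Need |R(x)|<1, x<0.
x=-1.15: |R|=0.0912
R=−1: 1+10/13x = −1+3/13x ⇒ -7/13x=2 ⇒ x=2/(-7/13)=-3.7143
Confirm numerically:
  x=-3.086: |R|=0.80241 <1
  x=-2.706: |R|=0.66578 <1
  x=-2.468: |R|=0.57244 <1
  x=-3.899: |R|=1.05235 >1
  x=-3.895: |R|=1.05125 >1
  x=-3.893: |R|=1.05069 >1
Stable set (-3.7143, 0).

z* = -3.7143.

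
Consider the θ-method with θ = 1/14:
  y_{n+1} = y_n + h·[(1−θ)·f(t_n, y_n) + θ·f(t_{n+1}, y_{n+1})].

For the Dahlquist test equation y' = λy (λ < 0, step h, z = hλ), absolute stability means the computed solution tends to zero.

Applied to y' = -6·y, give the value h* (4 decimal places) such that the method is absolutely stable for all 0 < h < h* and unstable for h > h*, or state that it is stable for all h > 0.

(-2.3333,0); λ=-6 ⇒ h* = (7/3)/6 = 0.3889.

With y'=λy (z=hλ):
  y_{n+1} = y_n + z·[13/14·y_n + 1/14·y_{n+1}] ⇒ (1 − 1/14z)y_{n+1} = (1 + 13/14z)y_n
  ⇒ R(z) = (1 + 13/14z)/(1 − 1/14z).

Need |R(x)|<1, x<0.
x=-0.34: |R|=0.6681
R=−1: 1+13/14x = −1+1/14x ⇒ -6/7x=2 ⇒ x=2/(-6/7)=-2.3333
Confirm numerically:
  x=-1.934: |R|=0.69926 <1
  x=-1.531: |R|=0.38008 <1
  x=-1.473: |R|=0.33277 <1
  x=-1.400: |R|=0.27273 <1
  x=-2.878: |R|=1.38725 >1
  x=-2.519: |R|=1.13487 >1
Interval (-2.3333, 0).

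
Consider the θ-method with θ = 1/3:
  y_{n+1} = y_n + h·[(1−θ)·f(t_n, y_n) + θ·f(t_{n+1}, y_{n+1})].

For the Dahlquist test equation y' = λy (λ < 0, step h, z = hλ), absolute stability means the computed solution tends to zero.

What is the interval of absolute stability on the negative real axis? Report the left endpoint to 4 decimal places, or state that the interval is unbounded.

(-6.0000, 0).

Set f=λy, z=hλ:
  y_{n+1} = y_n + z·[2/3·y_n + 1/3·y_{n+1}] ⇒ (1 − 1/3z)y_{n+1} = (1 + 2/3z)y_n
  Hence R(z) = (1 + 2/3z)/(1 − 1/3z).

Boundary: |R(x)|=1, x<0.
x=-0.86: |R|=0.3316
R=−1: 1+2/3x = −1+1/3x ⇒ -1/3x=2 ⇒ x=2/(-1/3)=-6.0000
Confirm numerically:
  x=-4.841: |R|=0.85219 <1
  x=-4.729: |R|=0.83555 <1
  x=-4.506: |R|=0.80096 <1
  x=-2.660: |R|=0.40989 <1
  x=-6.168: |R|=1.01832 >1
  x=-6.159: |R|=1.01736 >1
  x=-6.151: |R|=1.01650 >1
So |R|<1 on (-6.0000, 0).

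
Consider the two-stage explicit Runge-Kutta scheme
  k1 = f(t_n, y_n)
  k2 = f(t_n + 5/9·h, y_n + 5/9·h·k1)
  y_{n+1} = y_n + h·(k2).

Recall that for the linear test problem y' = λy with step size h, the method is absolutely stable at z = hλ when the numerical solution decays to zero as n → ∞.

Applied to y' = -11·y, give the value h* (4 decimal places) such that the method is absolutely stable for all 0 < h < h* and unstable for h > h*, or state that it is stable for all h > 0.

Set f=λy, z=hλ:
  k1=λy_n ⇒ h·k1=z·y_n;  k2=λ(1+5/9z)y_n ⇒ h·k2=z(1+5/9z)y_n
  y_{n+1}/y_n = 1 + z(1+5/9z) = 1 + z + 5/9z²
  ⇒ R(z) = 1 + z + 5/9z².

Boundary: |R(x)|=1, x<0.
x=-0.31: |R|=0.7434
R=1: x+5/9x²=0 ⇒ x=−9/5=-1.8000; min R=1−1/(4·5/9)=0.5500>−1
Confirm numerically:
  x=-1.642: |R|=0.85587 <1
  x=-0.872: |R|=0.55044 <1
  x=-0.847: |R|=0.55156 <1
  x=-0.764: |R|=0.56028 <1
  x=-2.194: |R|=1.48024 >1
  x=-2.178: |R|=1.45738 >1
  x=-1.936: |R|=1.14628 >1
So |R|<1 on (-1.8000, 0).

(-1.8000,0); λ=-11 ⇒ h* = (9/5)/11 = 0.1636.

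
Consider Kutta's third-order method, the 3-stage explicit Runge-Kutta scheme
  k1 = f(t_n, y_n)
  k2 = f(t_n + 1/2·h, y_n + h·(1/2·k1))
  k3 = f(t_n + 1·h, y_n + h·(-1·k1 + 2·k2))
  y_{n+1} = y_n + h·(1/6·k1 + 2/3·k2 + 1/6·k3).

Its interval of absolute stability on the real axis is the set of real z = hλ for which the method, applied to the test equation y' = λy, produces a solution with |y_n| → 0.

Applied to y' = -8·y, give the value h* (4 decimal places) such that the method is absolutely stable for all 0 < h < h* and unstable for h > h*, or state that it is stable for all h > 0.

On y'=λy, z=hλ:
  order 3, 3-stage ⇒ R(z)=1+z+z^2/2+z^3/6
  (e.g. R(-0.7)=0.48783, |R|=0.48783)

Find x<0 with |R(x)|<1.
x=-0.7: |R|=0.4878
|R(-2.9)|=1.7598 |R(-2.58)|=1.1141 |R(-2.28)|=0.6562
Bisect:
  x_lo=-3.3253 |R|=2.9248  x_hi=-0.3197 |R|=0.7260
  mid=-1.82248 |R|=0.17064 →hi
  mid=-2.57389 |R|=1.10340 →lo
  mid=-2.19819 |R|=0.55245 →hi
  mid=-2.38604 |R|=0.80347 →hi
  mid=-2.47997 |R|=0.94691 →hi
  mid=-2.52693 |R|=1.02347 →lo
  mid=-2.50345 |R|=0.98478 →hi
  ...
  [-2.51280,-2.51262] ⇒ x*=-2.5127
So |R|<1 on (-2.5127, 0).

(-2.5127,0); λ=-8 ⇒ h* = 0.3141.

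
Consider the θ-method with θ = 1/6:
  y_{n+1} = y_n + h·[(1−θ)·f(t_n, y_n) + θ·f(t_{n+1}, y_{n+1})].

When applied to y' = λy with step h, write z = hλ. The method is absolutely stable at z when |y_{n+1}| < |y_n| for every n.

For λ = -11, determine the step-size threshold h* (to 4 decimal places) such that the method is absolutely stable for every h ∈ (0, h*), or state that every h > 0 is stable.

Set f=λy, z=hλ:
  y_{n+1} = y_n + z·[5/6·y_n + 1/6·y_{n+1}] ⇒ (1 − 1/6z)y_{n+1} = (1 + 5/6z)y_n
  R(z) = (1 + 5/6z)/(1 − 1/6z).

Find x<0 with |R(x)|<1.
x=-1.11: |R|=0.0633
R=−1: 1+5/6x = −1+1/6x ⇒ -2/3x=2 ⇒ x=2/(-2/3)=-3.0000
Confirm numerically:
  x=-2.424: |R|=0.72650 <1
  x=-2.002: |R|=0.50112 <1
  x=-1.902: |R|=0.44419 <1
  x=-3.438: |R|=1.18563 >1
  x=-3.054: |R|=1.02386 >1
Stable set (-3.0000, 0).

(-3.0000,0); λ=-11 ⇒ h* = (3)/11 = 0.2727.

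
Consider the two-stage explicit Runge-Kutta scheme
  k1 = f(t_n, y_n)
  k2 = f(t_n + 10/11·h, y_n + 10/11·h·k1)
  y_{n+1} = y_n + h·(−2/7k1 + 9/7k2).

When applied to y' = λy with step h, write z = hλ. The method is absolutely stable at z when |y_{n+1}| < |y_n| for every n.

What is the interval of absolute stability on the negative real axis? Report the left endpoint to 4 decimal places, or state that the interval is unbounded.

z∈(-0.8556,0).

Set f=λy, z=hλ:
  k1=λy_n ⇒ h·k1=z·y_n;  k2=λ(1+10/11z)y_n ⇒ h·k2=z(1+10/11z)y_n
  y_{n+1}/y_n = 1 − 2/7z + 9/7z(1+10/11z) = 1 + z + 90/77z²
  ⇒ R(z) = 1 + z + 90/77z².

Boundary: |R(x)|=1, x<0.
x=-0.81: |R|=0.9569
R=1: x+90/77x²=0 ⇒ x=−77/90=-0.8556; min R=1−1/(4·90/77)=0.7861>−1
Confirm numerically:
  x=-0.819: |R|=0.96501 <1
  x=-0.782: |R|=0.93277 <1
  x=-0.630: |R|=0.83391 <1
  x=-0.451: |R|=0.78674 <1
  x=-1.212: |R|=1.50495 >1
  x=-1.150: |R|=1.39578 >1
Interval (-0.8556, 0).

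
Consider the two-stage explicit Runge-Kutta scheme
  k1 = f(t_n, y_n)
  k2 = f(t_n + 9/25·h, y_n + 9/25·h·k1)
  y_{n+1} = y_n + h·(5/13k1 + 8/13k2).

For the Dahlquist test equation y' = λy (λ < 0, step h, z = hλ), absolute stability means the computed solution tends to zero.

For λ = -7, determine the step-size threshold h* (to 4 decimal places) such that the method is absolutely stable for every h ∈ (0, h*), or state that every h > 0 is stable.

On y'=λy, z=hλ:
  k1=λy_n ⇒ h·k1=z·y_n;  k2=λ(1+9/25z)y_n ⇒ h·k2=z(1+9/25z)y_n
  y_{n+1}/y_n = 1 + 5/13z + 8/13z(1+9/25z) = 1 + z + 72/325z²
  R(z) = 1 + z + 72/325z².

Find x<0 with |R(x)|<1.
x=-1.44: |R|=0.0194
R=1: x+72/325x²=0 ⇒ x=−325/72=-4.5139; min R=1−1/(4·72/325)=-0.1285>−1
Confirm numerically:
  x=-4.461: |R|=0.94773 <1
  x=-4.334: |R|=0.82728 <1
  x=-4.012: |R|=0.55391 <1
  x=-4.991: |R|=1.52754 >1
  x=-4.733: |R|=1.22975 >1
  x=-4.547: |R|=1.03335 >1
Interval (-4.5139, 0).

(-4.5139,0); λ=-7 ⇒ h* = (325/72)/7 = 0.6448.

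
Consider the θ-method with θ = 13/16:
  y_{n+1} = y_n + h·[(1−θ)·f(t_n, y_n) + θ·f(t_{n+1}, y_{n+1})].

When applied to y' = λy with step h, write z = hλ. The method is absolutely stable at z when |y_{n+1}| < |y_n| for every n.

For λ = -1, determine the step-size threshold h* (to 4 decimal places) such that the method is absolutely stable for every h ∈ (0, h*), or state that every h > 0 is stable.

unbounded; (−∞, 0). Any h>0 works for λ=-1.

With y'=λy (z=hλ):
  y_{n+1} = y_n + z·[3/16·y_n + 13/16·y_{n+1}] ⇒ (1 − 13/16z)y_{n+1} = (1 + 3/16z)y_n
  ⇒ R(z) = (1 + 3/16z)/(1 − 13/16z).

Find x<0 with |R(x)|<1.
x=-1.64: |R|=0.2969
x=-2: |R|=0.2381
x=-10: |R|=0.0959
x=-100: |R|=0.2158
θ=13/16≥1/2 ⇒ |1+3/16x|<|1−13/16x| ∀x<0 ⇒ unbounded interval.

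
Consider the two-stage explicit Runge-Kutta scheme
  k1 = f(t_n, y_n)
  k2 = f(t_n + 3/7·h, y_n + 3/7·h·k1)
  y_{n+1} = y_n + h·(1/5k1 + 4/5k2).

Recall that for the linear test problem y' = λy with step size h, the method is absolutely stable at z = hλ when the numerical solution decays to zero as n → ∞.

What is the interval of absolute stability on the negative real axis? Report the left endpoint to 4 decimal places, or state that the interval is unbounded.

On y'=λy, z=hλ:
  k1=λy_n ⇒ h·k1=z·y_n;  k2=λ(1+3/7z)y_n ⇒ h·k2=z(1+3/7z)y_n
  y_{n+1}/y_n = 1 + 1/5z + 4/5z(1+3/7z) = 1 + z + 12/35z²
  so R(z) = 1 + z + 12/35z².

Find x<0 with |R(x)|<1.
x=-1.49: |R|=0.2712
R=1: x+12/35x²=0 ⇒ x=−35/12=-2.9167; min R=1−1/(4·12/35)=0.2708>−1
Confirm numerically:
  x=-2.606: |R|=0.72242 <1
  x=-2.069: |R|=0.39869 <1
  x=-1.632: |R|=0.28117 <1
  x=-3.431: |R|=1.60503 >1
  x=-3.045: |R|=1.13398 >1
  x=-3.034: |R|=1.12205 >1
Stable set (-2.9167, 0).

z∈(-2.9167,0).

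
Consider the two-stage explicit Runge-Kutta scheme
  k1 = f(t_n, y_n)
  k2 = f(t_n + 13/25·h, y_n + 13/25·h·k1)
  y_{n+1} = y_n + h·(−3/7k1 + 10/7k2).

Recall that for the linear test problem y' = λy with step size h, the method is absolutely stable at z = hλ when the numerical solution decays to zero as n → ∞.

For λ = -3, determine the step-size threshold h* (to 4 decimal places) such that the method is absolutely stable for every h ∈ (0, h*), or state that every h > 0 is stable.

Test eqn y'=λy, z=hλ:
  k1=λy_n ⇒ h·k1=z·y_n;  k2=λ(1+13/25z)y_n ⇒ h·k2=z(1+13/25z)y_n
  y_{n+1}/y_n = 1 − 3/7z + 10/7z(1+13/25z) = 1 + z + 26/35z²
  ⇒ R(z) = 1 + z + 26/35z².

Boundary: |R(x)|=1, x<0.
x=-1.63: |R|=1.3437
R=1: x+26/35x²=0 ⇒ x=−35/26=-1.3462; min R=1−1/(4·26/35)=0.6635>−1
Confirm numerically:
  x=-1.270: |R|=0.92815 <1
  x=-1.110: |R|=0.80527 <1
  x=-0.996: |R|=0.74093 <1
  x=-0.753: |R|=0.66821 <1
  x=-1.800: |R|=1.60686 >1
  x=-1.621: |R|=1.33096 >1
Interval (-1.3462, 0).

(-1.3462,0); λ=-3 ⇒ h* = (35/26)/3 = 0.4487.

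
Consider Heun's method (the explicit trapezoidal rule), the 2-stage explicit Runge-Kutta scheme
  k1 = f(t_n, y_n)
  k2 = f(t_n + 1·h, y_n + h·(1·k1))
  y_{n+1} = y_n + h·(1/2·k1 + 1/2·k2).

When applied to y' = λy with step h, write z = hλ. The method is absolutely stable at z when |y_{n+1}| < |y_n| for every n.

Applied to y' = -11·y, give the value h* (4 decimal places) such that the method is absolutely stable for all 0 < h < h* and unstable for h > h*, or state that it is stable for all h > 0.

(-2.0000,0); λ=-11 ⇒ h* = 0.1818.

Set f=λy, z=hλ:
  order 2, 2-stage ⇒ R(z)=1+z+z^2/2
  (e.g. R(-0.64)=0.56480, |R|=0.56480)

Boundary: |R(x)|=1, x<0.
x=-0.64: |R|=0.5648
|R(-2.31)|=1.3580 |R(-1.52)|=0.6352 |R(-1.45)|=0.6013
Bisect:
  x_lo=-2.7238 |R|=1.9857  x_hi=-0.3741 |R|=0.6959
  mid=-1.54894 |R|=0.65067 →hi
  mid=-2.13636 |R|=1.14565 →lo
  mid=-1.84265 |R|=0.85503 →hi
  mid=-1.98950 |R|=0.98956 →hi
  mid=-2.06293 |R|=1.06491 →lo
  mid=-2.02622 |R|=1.02656 →lo
  mid=-2.00786 |R|=1.00789 →lo
  mid=-1.99868 |R|=0.99868 →hi
  mid=-2.00327 |R|=1.00328 →lo
  mid=-2.00098 |R|=1.00098 →lo
  ...
  [-2.00012,-1.99997] ⇒ x*=-2.0000
So |R|<1 on (-2.0000, 0).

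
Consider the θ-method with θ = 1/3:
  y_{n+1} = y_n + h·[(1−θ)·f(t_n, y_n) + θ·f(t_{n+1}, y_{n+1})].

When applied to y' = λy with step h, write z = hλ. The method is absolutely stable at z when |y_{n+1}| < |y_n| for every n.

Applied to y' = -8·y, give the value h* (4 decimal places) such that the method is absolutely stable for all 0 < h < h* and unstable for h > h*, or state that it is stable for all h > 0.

(-6.0000,0); λ=-8 ⇒ h* = (6)/8 = 0.7500.

Set f=λy, z=hλ:
  y_{n+1} = y_n + z·[2/3·y_n + 1/3·y_{n+1}] ⇒ (1 − 1/3z)y_{n+1} = (1 + 2/3z)y_n
  so R(z) = (1 + 2/3z)/(1 − 1/3z).

Find x<0 with |R(x)|<1.
x=-0.38: |R|=0.6627
R=−1: 1+2/3x = −1+1/3x ⇒ -1/3x=2 ⇒ x=2/(-1/3)=-6.0000
Confirm numerically:
  x=-5.751: |R|=0.97155 <1
  x=-4.194: |R|=0.74896 <1
  x=-3.616: |R|=0.63966 <1
  x=-3.099: |R|=0.52435 <1
  x=-6.396: |R|=1.04215 >1
  x=-6.055: |R|=1.00607 >1
Interval (-6.0000, 0).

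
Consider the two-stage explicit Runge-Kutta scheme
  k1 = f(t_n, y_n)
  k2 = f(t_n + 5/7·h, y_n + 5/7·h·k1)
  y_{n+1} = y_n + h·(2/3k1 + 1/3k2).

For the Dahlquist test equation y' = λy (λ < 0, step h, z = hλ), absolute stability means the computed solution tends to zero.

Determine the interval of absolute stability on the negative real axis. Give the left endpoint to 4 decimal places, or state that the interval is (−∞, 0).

Set f=λy, z=hλ:
  k1=λy_n ⇒ h·k1=z·y_n;  k2=λ(1+5/7z)y_n ⇒ h·k2=z(1+5/7z)y_n
  y_{n+1}/y_n = 1 + 2/3z + 1/3z(1+5/7z) = 1 + z + 5/21z²
  Hence R(z) = 1 + z + 5/21z².

Solve |R(x)|<1 on ℝ⁻.
x=-1.69: |R|=0.0100
R=1: x+5/21x²=0 ⇒ x=−21/5=-4.2000; min R=1−1/(4·5/21)=-0.0500>−1
Confirm numerically:
  x=-3.180: |R|=0.22771 <1
  x=-2.963: |R|=0.12733 <1
  x=-2.617: |R|=0.01364 <1
  x=-2.096: |R|=0.05000 <1
  x=-4.754: |R|=1.62708 >1
  x=-4.670: |R|=1.52260 >1
  x=-4.356: |R|=1.16179 >1
So |R|<1 on (-4.2000, 0).

(-4.2000, 0).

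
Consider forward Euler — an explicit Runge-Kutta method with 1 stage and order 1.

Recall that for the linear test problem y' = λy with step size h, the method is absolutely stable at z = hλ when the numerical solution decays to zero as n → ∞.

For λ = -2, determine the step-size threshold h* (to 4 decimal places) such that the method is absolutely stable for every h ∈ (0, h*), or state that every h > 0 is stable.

With y'=λy (z=hλ):
  order 1, 1-stage ⇒ R(z)=1+z
  (e.g. R(-1.21)=-0.21000, |R|=0.21000)

Find x<0 with |R(x)|<1.
x=-1.21: |R|=0.2100
|R(-1.94)|=0.9400 |R(-1.29)|=0.2900 |R(-0.82)|=0.1800
Bisect:
  x_lo=-2.7562 |R|=1.7562  x_hi=-0.1317 |R|=0.8683
  mid=-1.44395 |R|=0.44395 →hi
  mid=-2.10006 |R|=1.10006 →lo
  mid=-1.77200 |R|=0.77200 →hi
  mid=-1.93603 |R|=0.93603 →hi
  mid=-2.01805 |R|=1.01805 →lo
  mid=-1.97704 |R|=0.97704 →hi
  mid=-1.99754 |R|=0.99754 →hi
  mid=-2.00779 |R|=1.00779 →lo
  mid=-2.00267 |R|=1.00267 →lo
  ...
  [-2.00011,-1.99995] ⇒ x*=-2.0000
So |R|<1 on (-2.0000, 0).

(-2.0000,0); λ=-2 ⇒ h* = 1.0000.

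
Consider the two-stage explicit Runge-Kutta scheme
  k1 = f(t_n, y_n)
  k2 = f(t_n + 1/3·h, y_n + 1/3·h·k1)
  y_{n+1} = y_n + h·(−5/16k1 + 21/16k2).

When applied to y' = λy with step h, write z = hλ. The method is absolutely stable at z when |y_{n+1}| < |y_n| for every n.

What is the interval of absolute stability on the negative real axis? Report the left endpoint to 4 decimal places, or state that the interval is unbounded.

z∈(-2.2857,0).

With y'=λy (z=hλ):
  k1=λy_n ⇒ h·k1=z·y_n;  k2=λ(1+1/3z)y_n ⇒ h·k2=z(1+1/3z)y_n
  y_{n+1}/y_n = 1 − 5/16z + 21/16z(1+1/3z) = 1 + z + 7/16z²
  R(z) = 1 + z + 7/16z².

Find x<0 with |R(x)|<1.
x=-1.23: |R|=0.4319
R=1: x+7/16x²=0 ⇒ x=−16/7=-2.2857; min R=1−1/(4·7/16)=0.4286>−1
Confirm numerically:
  x=-1.375: |R|=0.45215 <1
  x=-1.015: |R|=0.43572 <1
  x=-0.969: |R|=0.44180 <1
  x=-2.568: |R|=1.31715 >1
  x=-2.525: |R|=1.26434 >1
  x=-2.412: |R|=1.13326 >1
Interval (-2.2857, 0).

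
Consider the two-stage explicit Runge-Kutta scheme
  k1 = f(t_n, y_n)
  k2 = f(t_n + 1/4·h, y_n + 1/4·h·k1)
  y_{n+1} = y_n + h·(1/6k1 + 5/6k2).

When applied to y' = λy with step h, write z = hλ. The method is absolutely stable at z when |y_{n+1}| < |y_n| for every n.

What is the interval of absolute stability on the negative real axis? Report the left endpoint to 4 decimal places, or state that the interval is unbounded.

z∈(-4.8000,0).

Test eqn y'=λy, z=hλ:
  k1=λy_n ⇒ h·k1=z·y_n;  k2=λ(1+1/4z)y_n ⇒ h·k2=z(1+1/4z)y_n
  y_{n+1}/y_n = 1 + 1/6z + 5/6z(1+1/4z) = 1 + z + 5/24z²
  R(z) = 1 + z + 5/24z².

Solve |R(x)|<1 on ℝ⁻.
x=-0.44: |R|=0.6003
R=1: x+5/24x²=0 ⇒ x=−24/5=-4.8000; min R=1−1/(4·5/24)=-0.2000>−1
Confirm numerically:
  x=-4.411: |R|=0.64253 <1
  x=-3.746: |R|=0.17744 <1
  x=-3.432: |R|=0.02188 <1
  x=-2.214: |R|=0.19279 <1
  x=-5.136: |R|=1.35952 >1
  x=-4.938: |R|=1.14197 >1
Interval (-4.8000, 0).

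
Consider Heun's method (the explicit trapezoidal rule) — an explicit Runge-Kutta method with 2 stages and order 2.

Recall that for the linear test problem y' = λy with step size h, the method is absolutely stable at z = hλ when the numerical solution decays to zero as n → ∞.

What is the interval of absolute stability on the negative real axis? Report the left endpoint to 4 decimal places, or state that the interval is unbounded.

(-2.0000, 0).

With y'=λy (z=hλ):
  order 2, 2-stage ⇒ R(z)=1+z+z^2/2
  (e.g. R(-1.37)=0.56845, |R|=0.56845)

Solve |R(x)|<1 on ℝ⁻.
x=-1.37: |R|=0.5685
|R(-2.07)|=1.0724 |R(-1.86)|=0.8698 |R(-1.81)|=0.8281
Bisect:
  x_lo=-2.8719 |R|=2.2521  x_hi=-0.0585 |R|=0.9432
  mid=-1.46524 |R|=0.60823 →hi
  mid=-2.16860 |R|=1.18281 →lo
  mid=-1.81692 |R|=0.83368 →hi
  mid=-1.99276 |R|=0.99278 →hi
  mid=-2.08068 |R|=1.08393 →lo
  mid=-2.03672 |R|=1.03739 →lo
  mid=-2.01474 |R|=1.01485 →lo
  mid=-2.00375 |R|=1.00376 →lo
  mid=-1.99825 |R|=0.99826 →hi
  mid=-2.00100 |R|=1.00100 →lo
  ...
  [-2.00014,-1.99997] ⇒ x*=-2.0000
Interval (-2.0000, 0).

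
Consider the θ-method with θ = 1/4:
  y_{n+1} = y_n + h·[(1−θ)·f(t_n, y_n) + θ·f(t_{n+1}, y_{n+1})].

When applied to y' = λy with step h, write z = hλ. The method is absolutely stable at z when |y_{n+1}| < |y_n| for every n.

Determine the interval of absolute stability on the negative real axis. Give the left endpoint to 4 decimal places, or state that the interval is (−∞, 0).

On y'=λy, z=hλ:
  y_{n+1} = y_n + z·[3/4·y_n + 1/4·y_{n+1}] ⇒ (1 − 1/4z)y_{n+1} = (1 + 3/4z)y_n
  ⇒ R(z) = (1 + 3/4z)/(1 − 1/4z).

Solve |R(x)|<1 on ℝ⁻.
x=-1.26: |R|=0.0418
R=−1: 1+3/4x = −1+1/4x ⇒ -1/2x=2 ⇒ x=2/(-1/2)=-4.0000
Confirm numerically:
  x=-3.917: |R|=0.97903 <1
  x=-3.886: |R|=0.97109 <1
  x=-1.707: |R|=0.19643 <1
  x=-4.387: |R|=1.09229 >1
  x=-4.181: |R|=1.04425 >1
So |R|<1 on (-4.0000, 0).

(-4.0000, 0).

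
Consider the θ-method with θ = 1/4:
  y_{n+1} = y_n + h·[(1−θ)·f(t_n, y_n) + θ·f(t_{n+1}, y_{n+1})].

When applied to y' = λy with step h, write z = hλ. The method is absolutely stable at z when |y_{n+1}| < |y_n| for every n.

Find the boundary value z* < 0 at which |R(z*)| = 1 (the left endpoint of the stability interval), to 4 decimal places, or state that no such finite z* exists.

z* = -4.0000.

With y'=λy (z=hλ):
  y_{n+1} = y_n + z·[3/4·y_n + 1/4·y_{n+1}] ⇒ (1 − 1/4z)y_{n+1} = (1 + 3/4z)y_n
  Hence R(z) = (1 + 3/4z)/(1 − 1/4z).

Need |R(x)|<1, x<0.
x=-0.66: |R|=0.4335
R=−1: 1+3/4x = −1+1/4x ⇒ -1/2x=2 ⇒ x=2/(-1/2)=-4.0000
Confirm numerically:
  x=-3.767: |R|=0.94000 <1
  x=-2.309: |R|=0.46394 <1
  x=-1.901: |R|=0.28860 <1
  x=-1.783: |R|=0.23327 <1
  x=-4.479: |R|=1.11299 >1
  x=-4.082: |R|=1.02029 >1
Interval (-4.0000, 0).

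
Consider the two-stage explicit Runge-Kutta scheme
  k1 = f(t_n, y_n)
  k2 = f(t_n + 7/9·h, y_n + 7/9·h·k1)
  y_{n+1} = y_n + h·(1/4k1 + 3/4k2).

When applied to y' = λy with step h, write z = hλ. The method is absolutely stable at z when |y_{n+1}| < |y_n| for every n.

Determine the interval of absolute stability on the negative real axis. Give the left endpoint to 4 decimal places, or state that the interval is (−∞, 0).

With y'=λy (z=hλ):
  k1=λy_n ⇒ h·k1=z·y_n;  k2=λ(1+7/9z)y_n ⇒ h·k2=z(1+7/9z)y_n
  y_{n+1}/y_n = 1 + 1/4z + 3/4z(1+7/9z) = 1 + z + 7/12z²
  Hence R(z) = 1 + z + 7/12z².

Solve |R(x)|<1 on ℝ⁻.
x=-0.56: |R|=0.6229
R=1: x+7/12x²=0 ⇒ x=−12/7=-1.7143; min R=1−1/(4·7/12)=0.5714>−1
Confirm numerically:
  x=-1.010: |R|=0.58506 <1
  x=-0.923: |R|=0.57396 <1
  x=-0.737: |R|=0.57985 <1
  x=-2.184: |R|=1.59842 >1
  x=-1.889: |R|=1.19252 >1
Stable set (-1.7143, 0).

z∈(-1.7143,0).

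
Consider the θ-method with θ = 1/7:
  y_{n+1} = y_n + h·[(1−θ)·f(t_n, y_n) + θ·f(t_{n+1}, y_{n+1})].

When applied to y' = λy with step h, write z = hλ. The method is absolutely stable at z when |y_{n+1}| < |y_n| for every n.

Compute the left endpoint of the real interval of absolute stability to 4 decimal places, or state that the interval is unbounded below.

Test eqn y'=λy, z=hλ:
  y_{n+1} = y_n + z·[6/7·y_n + 1/7·y_{n+1}] ⇒ (1 − 1/7z)y_{n+1} = (1 + 6/7z)y_n
  so R(z) = (1 + 6/7z)/(1 − 1/7z).

Need |R(x)|<1, x<0.
x=-0.98: |R|=0.1404
R=−1: 1+6/7x = −1+1/7x ⇒ -5/7x=2 ⇒ x=2/(-5/7)=-2.8000
Confirm numerically:
  x=-2.735: |R|=0.96662 <1
  x=-2.704: |R|=0.95054 <1
  x=-2.365: |R|=0.76775 <1
  x=-1.907: |R|=0.49871 <1
  x=-3.378: |R|=1.27847 >1
  x=-3.296: |R|=1.24087 >1
  x=-2.868: |R|=1.03445 >1
So |R|<1 on (-2.8000, 0).

left endpoint -2.8000.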